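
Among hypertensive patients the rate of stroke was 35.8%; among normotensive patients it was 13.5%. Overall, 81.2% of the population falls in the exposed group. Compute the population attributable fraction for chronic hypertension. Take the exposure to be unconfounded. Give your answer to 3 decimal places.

p₁ = 0.358, p₀ = 0.135.
Overall risk P(Y=1) = π·p₁ + (1−π)·p₀ = 0.812×0.358 + 0.188×0.135 = 0.31608.
Under exogeneity, PAF = [P(Y=1) − p₀] / P(Y=1).
PAF = (0.31608 − 0.135) / 0.31608 ≈ 0.5729

PAF ≈ 0.573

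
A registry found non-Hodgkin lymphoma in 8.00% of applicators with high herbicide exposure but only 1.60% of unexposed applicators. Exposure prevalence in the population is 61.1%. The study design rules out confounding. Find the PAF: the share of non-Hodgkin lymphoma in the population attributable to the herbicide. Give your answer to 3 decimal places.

PAF ≈ 0.710

p₁ = 0.08, p₀ = 0.016.
Overall risk P(Y=1) = π·p₁ + (1−π)·p₀ = 0.611×0.08 + 0.389×0.016 = 0.055104.
Under exogeneity, PAF = [P(Y=1) − p₀] / P(Y=1).
PAF = (0.055104 − 0.016) / 0.055104 ≈ 0.7096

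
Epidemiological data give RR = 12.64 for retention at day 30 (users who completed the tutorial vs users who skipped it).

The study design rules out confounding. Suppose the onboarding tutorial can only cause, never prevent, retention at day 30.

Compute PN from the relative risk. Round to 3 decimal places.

PN ≈ 0.921

Under exogeneity and monotonicity, PN = (RR − 1) / RR = 1 − 1/RR.
PN = (12.64 − 1) / 12.64 = 11.64 / 12.64 ≈ 0.9209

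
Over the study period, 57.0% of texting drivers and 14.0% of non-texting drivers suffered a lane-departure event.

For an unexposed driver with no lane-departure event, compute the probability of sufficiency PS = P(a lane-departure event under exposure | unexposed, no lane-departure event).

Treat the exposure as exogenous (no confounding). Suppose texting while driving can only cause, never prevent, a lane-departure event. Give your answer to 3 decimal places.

PS ≈ 0.500

p₁ = 0.57, p₀ = 0.14.
Under exogeneity and monotonicity, PS = (p₁ − p₀) / (1 − p₀).
PS = (0.57 − 0.14) / (1 − 0.14) = 0.43 / 0.86 ≈ 0.5000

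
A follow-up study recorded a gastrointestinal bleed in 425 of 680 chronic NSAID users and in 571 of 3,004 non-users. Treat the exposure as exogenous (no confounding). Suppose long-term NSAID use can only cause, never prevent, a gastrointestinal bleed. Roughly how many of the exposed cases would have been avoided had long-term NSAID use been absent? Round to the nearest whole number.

p₁ = P(outcome | exposed) = 425/680 = 0.625
p₀ = P(outcome | unexposed) = 571/3004 = 0.19008
PN = (p₁ − p₀)/p₁ = (0.625 − 0.19008) / 0.625 ≈ 0.69587.
Attributable cases ≈ PN × (exposed cases) = 0.69587 × 425 ≈ 295.75.

about 296 cases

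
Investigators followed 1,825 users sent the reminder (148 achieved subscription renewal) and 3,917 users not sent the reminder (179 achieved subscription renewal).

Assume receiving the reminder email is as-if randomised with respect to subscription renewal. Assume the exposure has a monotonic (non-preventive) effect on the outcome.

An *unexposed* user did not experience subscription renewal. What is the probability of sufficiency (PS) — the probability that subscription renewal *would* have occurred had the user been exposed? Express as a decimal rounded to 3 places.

p₁ = P(outcome | exposed) = 148/1825 = 0.081096
p₀ = P(outcome | unexposed) = 179/3917 = 0.045698
Under exogeneity and monotonicity, PS = (p₁ − p₀) / (1 − p₀).
PS = (0.081096 − 0.045698) / (1 − 0.045698) = 0.035398 / 0.9543 ≈ 0.0371

PS ≈ 0.037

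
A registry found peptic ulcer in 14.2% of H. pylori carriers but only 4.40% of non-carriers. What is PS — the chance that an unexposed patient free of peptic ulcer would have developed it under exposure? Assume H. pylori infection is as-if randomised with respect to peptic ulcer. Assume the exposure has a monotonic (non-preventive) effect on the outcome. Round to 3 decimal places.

p₁ = 0.142, p₀ = 0.044.
Under exogeneity and monotonicity, PS = (p₁ − p₀) / (1 − p₀).
PS = (0.142 − 0.044) / (1 − 0.044) = 0.098 / 0.956 ≈ 0.1025

PS ≈ 0.103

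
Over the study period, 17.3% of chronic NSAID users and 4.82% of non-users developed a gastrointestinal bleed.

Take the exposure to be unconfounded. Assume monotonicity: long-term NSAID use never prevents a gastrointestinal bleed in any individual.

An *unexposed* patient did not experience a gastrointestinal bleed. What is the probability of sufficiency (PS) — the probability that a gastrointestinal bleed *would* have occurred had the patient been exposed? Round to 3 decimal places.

p₁ = 0.173, p₀ = 0.0482.
Under exogeneity and monotonicity, PS = (p₁ − p₀) / (1 − p₀).
PS = (0.173 − 0.0482) / (1 − 0.0482) = 0.1248 / 0.9518 ≈ 0.1311

PS ≈ 0.131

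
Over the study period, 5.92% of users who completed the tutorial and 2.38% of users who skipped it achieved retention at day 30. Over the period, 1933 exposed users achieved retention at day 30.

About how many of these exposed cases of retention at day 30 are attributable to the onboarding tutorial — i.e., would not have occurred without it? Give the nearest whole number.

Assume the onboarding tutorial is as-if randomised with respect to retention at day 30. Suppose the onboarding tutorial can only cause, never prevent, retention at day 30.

about 1156 cases

p₁ = 0.0592, p₀ = 0.0238.
PN = (p₁ − p₀)/p₁ = (0.0592 − 0.0238) / 0.0592 ≈ 0.59797.
Attributable cases ≈ PN × (exposed cases) = 0.59797 × 1933 ≈ 1155.88.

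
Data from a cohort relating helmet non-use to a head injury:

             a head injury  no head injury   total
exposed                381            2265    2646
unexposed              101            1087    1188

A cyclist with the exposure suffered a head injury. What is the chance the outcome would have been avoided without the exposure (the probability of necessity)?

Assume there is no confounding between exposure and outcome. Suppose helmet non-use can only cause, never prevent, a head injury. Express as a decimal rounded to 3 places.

PN ≈ 0.410

p₁ = P(outcome | exposed) = 381/2646 = 0.14399
p₀ = P(outcome | unexposed) = 101/1188 = 0.085017
Under exogeneity and monotonicity, PN = (p₁ − p₀) / p₁.
PN = (0.14399 − 0.085017) / 0.14399 = 0.058974 / 0.14399 ≈ 0.4096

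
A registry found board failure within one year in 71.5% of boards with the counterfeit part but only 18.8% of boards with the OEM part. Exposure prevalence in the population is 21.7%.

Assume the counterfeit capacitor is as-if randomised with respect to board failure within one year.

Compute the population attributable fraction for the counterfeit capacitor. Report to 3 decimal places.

p₁ = 0.715, p₀ = 0.188.
Overall risk P(Y=1) = π·p₁ + (1−π)·p₀ = 0.217×0.715 + 0.783×0.188 = 0.30236.
Under exogeneity, PAF = [P(Y=1) − p₀] / P(Y=1).
PAF = (0.30236 − 0.188) / 0.30236 ≈ 0.3782

PAF ≈ 0.378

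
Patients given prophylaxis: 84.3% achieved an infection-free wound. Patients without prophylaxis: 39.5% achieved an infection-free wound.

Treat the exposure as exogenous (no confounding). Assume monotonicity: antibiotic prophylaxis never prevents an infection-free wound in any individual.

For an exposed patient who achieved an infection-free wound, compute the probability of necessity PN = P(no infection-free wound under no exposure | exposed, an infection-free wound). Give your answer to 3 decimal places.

p₁ = 0.843, p₀ = 0.395.
Under exogeneity and monotonicity, PN = (p₁ − p₀) / p₁.
PN = (0.843 − 0.395) / 0.843 = 0.448 / 0.843 ≈ 0.5314

PN ≈ 0.531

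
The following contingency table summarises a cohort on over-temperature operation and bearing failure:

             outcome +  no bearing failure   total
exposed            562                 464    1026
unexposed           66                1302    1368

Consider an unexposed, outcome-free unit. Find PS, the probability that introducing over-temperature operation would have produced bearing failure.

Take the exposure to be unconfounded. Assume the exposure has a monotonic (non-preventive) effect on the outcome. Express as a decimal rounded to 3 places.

p₁ = P(outcome | exposed) = 562/1026 = 0.54776
p₀ = P(outcome | unexposed) = 66/1368 = 0.048246
Under exogeneity and monotonicity, PS = (p₁ − p₀)/(1 − p₀).
PS = (0.54776 − 0.048246) / 0.95175 ≈ 0.5248

PS ≈ 0.525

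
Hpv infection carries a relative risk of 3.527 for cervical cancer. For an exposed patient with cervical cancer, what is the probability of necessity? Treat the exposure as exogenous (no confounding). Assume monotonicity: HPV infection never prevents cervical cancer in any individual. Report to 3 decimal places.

PN ≈ 0.716

Under exogeneity and monotonicity, PN = (RR − 1) / RR = 1 − 1/RR.
PN = (3.527 − 1) / 3.527 = 2.527 / 3.527 ≈ 0.7165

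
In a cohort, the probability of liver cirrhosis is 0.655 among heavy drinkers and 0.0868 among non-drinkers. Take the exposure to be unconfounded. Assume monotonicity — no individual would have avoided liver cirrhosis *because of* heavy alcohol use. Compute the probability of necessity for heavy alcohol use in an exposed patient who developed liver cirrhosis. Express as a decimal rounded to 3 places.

Let p₁ = 0.655, p₀ = 0.0868.
Under exogeneity and monotonicity, PN = (p₁ − p₀) / p₁.
PN = (0.655 − 0.0868) / 0.655 = 0.5682 / 0.655 ≈ 0.8675

PN ≈ 0.867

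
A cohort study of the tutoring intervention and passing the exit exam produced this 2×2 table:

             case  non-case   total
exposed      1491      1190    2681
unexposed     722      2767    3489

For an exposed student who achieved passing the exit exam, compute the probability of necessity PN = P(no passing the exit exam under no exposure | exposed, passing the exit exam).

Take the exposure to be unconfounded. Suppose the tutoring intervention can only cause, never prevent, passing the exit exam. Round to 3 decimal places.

PN ≈ 0.628

p₁ = P(outcome | exposed) = 1491/2681 = 0.55614
p₀ = P(outcome | unexposed) = 722/3489 = 0.20694
Under exogeneity and monotonicity, PN = (p₁ − p₀)/p₁.
PN = (0.55614 − 0.20694) / 0.55614 ≈ 0.6279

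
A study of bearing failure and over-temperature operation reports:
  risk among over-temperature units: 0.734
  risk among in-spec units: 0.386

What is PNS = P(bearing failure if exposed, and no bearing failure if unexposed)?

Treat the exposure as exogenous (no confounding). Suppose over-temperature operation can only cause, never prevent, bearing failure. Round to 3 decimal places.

Let p₁ = 0.734, p₀ = 0.386.
Under exogeneity and monotonicity, PNS = p₁ − p₀.
PNS = 0.734 − 0.386 = 0.348

PNS ≈ 0.348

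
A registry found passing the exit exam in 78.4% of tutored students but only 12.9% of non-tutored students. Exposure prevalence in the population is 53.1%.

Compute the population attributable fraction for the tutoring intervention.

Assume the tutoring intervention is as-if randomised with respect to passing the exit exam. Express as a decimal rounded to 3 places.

p₁ = 0.784, p₀ = 0.129.
Overall risk P(Y=1) = π·p₁ + (1−π)·p₀ = 0.531×0.784 + 0.469×0.129 = 0.47681.
Under exogeneity, PAF = [P(Y=1) − p₀] / P(Y=1).
PAF = (0.47681 − 0.129) / 0.47681 ≈ 0.7294

PAF ≈ 0.729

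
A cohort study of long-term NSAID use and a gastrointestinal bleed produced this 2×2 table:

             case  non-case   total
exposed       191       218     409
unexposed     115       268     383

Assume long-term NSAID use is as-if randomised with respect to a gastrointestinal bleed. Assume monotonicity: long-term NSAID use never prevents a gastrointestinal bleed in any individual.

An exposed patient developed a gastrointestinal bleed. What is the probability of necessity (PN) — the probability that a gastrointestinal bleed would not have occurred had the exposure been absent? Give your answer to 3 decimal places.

PN ≈ 0.357

p₁ = P(outcome | exposed) = 191/409 = 0.46699
p₀ = P(outcome | unexposed) = 115/383 = 0.30026
Under exogeneity and monotonicity, PN = (p₁ − p₀) / p₁.
PN = (0.46699 − 0.30026) / 0.46699 = 0.16673 / 0.46699 ≈ 0.3570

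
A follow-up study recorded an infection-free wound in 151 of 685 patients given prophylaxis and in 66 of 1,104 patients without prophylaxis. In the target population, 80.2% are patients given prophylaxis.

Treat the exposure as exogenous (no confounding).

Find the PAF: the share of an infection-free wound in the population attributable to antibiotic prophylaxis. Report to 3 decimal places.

PAF ≈ 0.683

p₁ = P(outcome | exposed) = 151/685 = 0.22044
p₀ = P(outcome | unexposed) = 66/1104 = 0.059783
Overall risk P(Y=1) = π·p₁ + (1−π)·p₀ = 0.802×0.22044 + 0.198×0.059783 = 0.18863.
Under exogeneity, PAF = [P(Y=1) − p₀] / P(Y=1).
PAF = (0.18863 − 0.059783) / 0.18863 ≈ 0.6831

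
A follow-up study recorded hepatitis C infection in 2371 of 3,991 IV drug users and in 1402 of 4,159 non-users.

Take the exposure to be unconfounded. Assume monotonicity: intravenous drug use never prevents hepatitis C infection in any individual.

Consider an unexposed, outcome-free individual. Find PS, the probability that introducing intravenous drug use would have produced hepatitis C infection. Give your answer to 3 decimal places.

PS ≈ 0.388

p₁ = P(outcome | exposed) = 2371/3991 = 0.59409
p₀ = P(outcome | unexposed) = 1402/4159 = 0.3371
Under exogeneity and monotonicity, PS = (p₁ − p₀) / (1 − p₀).
PS = (0.59409 − 0.3371) / (1 − 0.3371) = 0.25699 / 0.6629 ≈ 0.3877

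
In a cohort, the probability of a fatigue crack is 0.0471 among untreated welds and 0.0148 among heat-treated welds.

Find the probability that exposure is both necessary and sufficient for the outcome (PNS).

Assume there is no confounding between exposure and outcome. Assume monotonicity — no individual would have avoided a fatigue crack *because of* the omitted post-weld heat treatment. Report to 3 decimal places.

PNS ≈ 0.032

Let p₁ = 0.0471, p₀ = 0.0148.
Under exogeneity and monotonicity, PNS = p₁ − p₀.
PNS = 0.0471 − 0.0148 = 0.0323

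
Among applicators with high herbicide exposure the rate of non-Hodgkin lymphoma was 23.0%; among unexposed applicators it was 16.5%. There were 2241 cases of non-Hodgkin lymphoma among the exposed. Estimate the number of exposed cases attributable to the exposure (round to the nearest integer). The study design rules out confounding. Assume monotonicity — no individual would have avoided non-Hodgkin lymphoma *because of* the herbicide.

p₁ = 0.23, p₀ = 0.165.
PN = (p₁ − p₀)/p₁ = (0.23 − 0.165) / 0.23 ≈ 0.28261.
Attributable cases ≈ PN × (exposed cases) = 0.28261 × 2241 ≈ 633.33.

about 633 cases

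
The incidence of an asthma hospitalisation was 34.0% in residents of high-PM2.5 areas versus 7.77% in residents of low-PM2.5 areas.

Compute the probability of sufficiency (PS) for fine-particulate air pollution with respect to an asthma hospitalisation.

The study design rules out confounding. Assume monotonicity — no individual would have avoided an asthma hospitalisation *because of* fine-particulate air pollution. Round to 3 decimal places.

PS ≈ 0.284

p₁ = 0.34, p₀ = 0.0777.
Under exogeneity and monotonicity, PS = (p₁ − p₀) / (1 − p₀).
PS = (0.34 − 0.0777) / (1 − 0.0777) = 0.2623 / 0.9223 ≈ 0.2844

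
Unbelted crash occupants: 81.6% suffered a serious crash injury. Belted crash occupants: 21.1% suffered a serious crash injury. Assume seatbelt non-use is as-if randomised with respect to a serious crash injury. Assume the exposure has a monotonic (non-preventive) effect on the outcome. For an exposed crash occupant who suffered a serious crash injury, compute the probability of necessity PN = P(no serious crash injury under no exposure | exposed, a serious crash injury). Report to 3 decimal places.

p₁ = 0.816, p₀ = 0.211.
Under exogeneity and monotonicity, PN = (p₁ − p₀) / p₁.
PN = (0.816 − 0.211) / 0.816 = 0.605 / 0.816 ≈ 0.7414

PN ≈ 0.741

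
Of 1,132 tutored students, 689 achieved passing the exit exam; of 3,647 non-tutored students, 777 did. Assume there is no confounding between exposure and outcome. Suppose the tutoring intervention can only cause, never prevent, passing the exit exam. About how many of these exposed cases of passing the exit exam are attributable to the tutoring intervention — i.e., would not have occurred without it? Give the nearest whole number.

p₁ = P(outcome | exposed) = 689/1132 = 0.60866
p₀ = P(outcome | unexposed) = 777/3647 = 0.21305
PN = (p₁ − p₀)/p₁ = (0.60866 − 0.21305) / 0.60866 ≈ 0.64996.
Attributable cases ≈ PN × (exposed cases) = 0.64996 × 689 ≈ 447.83.

about 448 cases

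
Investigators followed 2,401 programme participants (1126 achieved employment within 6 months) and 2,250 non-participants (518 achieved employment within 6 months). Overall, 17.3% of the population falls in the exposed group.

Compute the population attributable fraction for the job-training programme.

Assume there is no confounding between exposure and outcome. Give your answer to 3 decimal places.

p₁ = P(outcome | exposed) = 1126/2401 = 0.46897
p₀ = P(outcome | unexposed) = 518/2250 = 0.23022
Overall risk P(Y=1) = π·p₁ + (1−π)·p₀ = 0.173×0.46897 + 0.827×0.23022 = 0.27153.
Under exogeneity, PAF = [P(Y=1) − p₀] / P(Y=1).
PAF = (0.27153 − 0.23022) / 0.27153 ≈ 0.1521

PAF ≈ 0.152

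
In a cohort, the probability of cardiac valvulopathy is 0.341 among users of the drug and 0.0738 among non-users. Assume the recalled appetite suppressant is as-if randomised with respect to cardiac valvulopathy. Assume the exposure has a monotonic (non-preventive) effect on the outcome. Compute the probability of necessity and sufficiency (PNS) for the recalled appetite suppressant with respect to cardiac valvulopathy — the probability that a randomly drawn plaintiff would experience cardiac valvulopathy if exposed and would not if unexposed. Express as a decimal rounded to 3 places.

PNS ≈ 0.267

Let p₁ = 0.341, p₀ = 0.0738.
Under exogeneity and monotonicity, PNS = p₁ − p₀.
PNS = 0.341 − 0.0738 = 0.2672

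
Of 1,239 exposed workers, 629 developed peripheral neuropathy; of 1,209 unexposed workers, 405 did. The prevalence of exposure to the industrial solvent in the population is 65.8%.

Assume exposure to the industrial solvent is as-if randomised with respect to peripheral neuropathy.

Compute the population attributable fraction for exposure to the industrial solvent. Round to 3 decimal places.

PAF ≈ 0.253

p₁ = P(outcome | exposed) = 629/1239 = 0.50767
p₀ = P(outcome | unexposed) = 405/1209 = 0.33499
Overall risk P(Y=1) = π·p₁ + (1−π)·p₀ = 0.658×0.50767 + 0.342×0.33499 = 0.44861.
Under exogeneity, PAF = [P(Y=1) − p₀] / P(Y=1).
PAF = (0.44861 − 0.33499) / 0.44861 ≈ 0.2533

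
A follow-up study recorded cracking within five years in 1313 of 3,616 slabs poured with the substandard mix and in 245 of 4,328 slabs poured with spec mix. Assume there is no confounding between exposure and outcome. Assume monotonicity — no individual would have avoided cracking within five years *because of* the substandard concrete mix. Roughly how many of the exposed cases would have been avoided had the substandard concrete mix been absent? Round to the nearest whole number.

p₁ = P(outcome | exposed) = 1313/3616 = 0.36311
p₀ = P(outcome | unexposed) = 245/4328 = 0.056608
PN = (p₁ − p₀)/p₁ = (0.36311 − 0.056608) / 0.36311 ≈ 0.84410.
Attributable cases ≈ PN × (exposed cases) = 0.84410 × 1313 ≈ 1108.30.

about 1108 cases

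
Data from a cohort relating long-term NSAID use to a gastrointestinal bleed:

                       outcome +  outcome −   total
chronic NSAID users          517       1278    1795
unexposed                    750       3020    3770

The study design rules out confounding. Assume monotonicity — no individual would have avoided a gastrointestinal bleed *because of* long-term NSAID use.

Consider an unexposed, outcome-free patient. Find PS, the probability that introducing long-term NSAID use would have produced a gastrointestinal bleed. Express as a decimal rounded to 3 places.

p₁ = P(outcome | exposed) = 517/1795 = 0.28802
p₀ = P(outcome | unexposed) = 750/3770 = 0.19894
Under exogeneity and monotonicity, PS = (p₁ − p₀) / (1 − p₀).
PS = (0.28802 − 0.19894) / (1 − 0.19894) = 0.089083 / 0.80106 ≈ 0.1112

PS ≈ 0.111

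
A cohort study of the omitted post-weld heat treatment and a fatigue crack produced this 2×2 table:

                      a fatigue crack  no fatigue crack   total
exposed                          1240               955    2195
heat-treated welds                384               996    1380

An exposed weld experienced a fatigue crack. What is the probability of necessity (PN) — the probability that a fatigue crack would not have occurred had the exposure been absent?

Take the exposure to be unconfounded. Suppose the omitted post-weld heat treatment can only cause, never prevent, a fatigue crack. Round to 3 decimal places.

PN ≈ 0.507

p₁ = P(outcome | exposed) = 1240/2195 = 0.56492
p₀ = P(outcome | unexposed) = 384/1380 = 0.27826
Under exogeneity and monotonicity, PN = (p₁ − p₀)/p₁.
PN = (0.56492 − 0.27826) / 0.56492 ≈ 0.5074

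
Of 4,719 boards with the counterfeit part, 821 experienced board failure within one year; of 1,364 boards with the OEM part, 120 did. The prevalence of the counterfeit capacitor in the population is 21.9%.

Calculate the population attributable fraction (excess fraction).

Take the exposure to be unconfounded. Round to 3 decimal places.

PAF ≈ 0.176

p₁ = P(outcome | exposed) = 821/4719 = 0.17398
p₀ = P(outcome | unexposed) = 120/1364 = 0.087977
Overall risk P(Y=1) = π·p₁ + (1−π)·p₀ = 0.219×0.17398 + 0.781×0.087977 = 0.10681.
Under exogeneity, PAF = [P(Y=1) − p₀] / P(Y=1).
PAF = (0.10681 − 0.087977) / 0.10681 ≈ 0.1763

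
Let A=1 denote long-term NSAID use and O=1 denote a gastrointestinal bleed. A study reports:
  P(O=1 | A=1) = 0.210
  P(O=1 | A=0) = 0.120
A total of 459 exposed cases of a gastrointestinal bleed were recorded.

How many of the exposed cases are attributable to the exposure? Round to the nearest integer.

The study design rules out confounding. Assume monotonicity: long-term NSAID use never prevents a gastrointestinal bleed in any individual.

about 197 cases

Let p₁ = 0.21, p₀ = 0.12.
PN = (p₁ − p₀)/p₁ = (0.21 − 0.12) / 0.21 ≈ 0.42857.
Attributable cases ≈ PN × (exposed cases) = 0.42857 × 459 ≈ 196.71.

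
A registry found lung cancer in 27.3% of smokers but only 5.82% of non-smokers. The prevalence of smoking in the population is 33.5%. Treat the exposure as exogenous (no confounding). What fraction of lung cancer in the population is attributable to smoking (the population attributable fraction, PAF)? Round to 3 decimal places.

p₁ = 0.273, p₀ = 0.0582.
Overall risk P(Y=1) = π·p₁ + (1−π)·p₀ = 0.335×0.273 + 0.665×0.0582 = 0.13016.
Under exogeneity, PAF = [P(Y=1) − p₀] / P(Y=1).
PAF = (0.13016 − 0.0582) / 0.13016 ≈ 0.5529

PAF ≈ 0.553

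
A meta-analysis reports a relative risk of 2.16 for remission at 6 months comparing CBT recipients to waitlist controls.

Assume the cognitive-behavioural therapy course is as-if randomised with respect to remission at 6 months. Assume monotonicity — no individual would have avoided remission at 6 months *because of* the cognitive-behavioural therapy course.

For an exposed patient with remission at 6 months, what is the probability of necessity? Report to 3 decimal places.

PN ≈ 0.537

Under exogeneity and monotonicity, PN = (RR − 1) / RR = 1 − 1/RR.
PN = (2.16 − 1) / 2.16 = 1.16 / 2.16 ≈ 0.5370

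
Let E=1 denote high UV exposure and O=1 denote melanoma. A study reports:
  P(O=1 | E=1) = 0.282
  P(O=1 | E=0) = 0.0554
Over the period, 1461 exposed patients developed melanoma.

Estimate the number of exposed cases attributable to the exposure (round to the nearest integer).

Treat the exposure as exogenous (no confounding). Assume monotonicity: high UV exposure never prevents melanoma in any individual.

Let p₁ = 0.282, p₀ = 0.0554.
PN = (p₁ − p₀)/p₁ = (0.282 − 0.0554) / 0.282 ≈ 0.80355.
Attributable cases ≈ PN × (exposed cases) = 0.80355 × 1461 ≈ 1173.98.

about 1174 cases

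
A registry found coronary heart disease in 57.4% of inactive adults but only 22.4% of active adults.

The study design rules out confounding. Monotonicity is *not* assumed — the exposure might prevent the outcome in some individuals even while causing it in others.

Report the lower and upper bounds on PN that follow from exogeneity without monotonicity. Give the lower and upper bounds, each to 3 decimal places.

0.610 ≤ PN ≤ 1.000

p₁ = 0.574, p₀ = 0.224.
Under exogeneity alone the bounds on PN are max{0,(p₁−p₀)/p₁} ≤ PN ≤ min{1,(1−p₀)/p₁}.
  lower = (p₁ − p₀)/p₁ = 0.35 / 0.574 ≈ 0.6098
  upper = min{1, (1 − p₀)/p₁} = 0.776 / 0.574 ≈ 1.3519 → capped at 1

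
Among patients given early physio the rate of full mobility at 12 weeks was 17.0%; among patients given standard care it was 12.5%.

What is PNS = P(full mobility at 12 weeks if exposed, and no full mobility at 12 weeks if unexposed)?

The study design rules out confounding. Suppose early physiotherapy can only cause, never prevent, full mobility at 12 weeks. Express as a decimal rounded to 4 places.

p₁ = 0.17, p₀ = 0.125.
Under exogeneity and monotonicity, PNS = p₁ − p₀.
PNS = 0.17 − 0.125 = 0.045

PNS ≈ 0.0450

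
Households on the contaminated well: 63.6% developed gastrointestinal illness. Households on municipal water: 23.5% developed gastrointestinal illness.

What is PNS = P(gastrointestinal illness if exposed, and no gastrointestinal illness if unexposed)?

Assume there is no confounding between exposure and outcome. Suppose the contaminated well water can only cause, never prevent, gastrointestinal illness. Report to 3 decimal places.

PNS ≈ 0.401

p₁ = 0.636, p₀ = 0.235.
Under exogeneity and monotonicity, PNS = p₁ − p₀.
PNS = 0.636 − 0.235 = 0.401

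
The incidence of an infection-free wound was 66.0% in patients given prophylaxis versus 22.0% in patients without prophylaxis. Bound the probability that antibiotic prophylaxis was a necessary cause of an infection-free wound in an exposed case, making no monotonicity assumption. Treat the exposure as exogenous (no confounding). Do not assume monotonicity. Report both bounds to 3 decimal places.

p₁ = 0.66, p₀ = 0.22.
Under exogeneity alone the bounds on PN are max{0,(p₁−p₀)/p₁} ≤ PN ≤ min{1,(1−p₀)/p₁}.
  lower = (p₁ − p₀)/p₁ = 0.44 / 0.66 ≈ 0.6667
  upper = min{1, (1 − p₀)/p₁} = 0.78 / 0.66 ≈ 1.1818 → capped at 1

0.667 ≤ PN ≤ 1.000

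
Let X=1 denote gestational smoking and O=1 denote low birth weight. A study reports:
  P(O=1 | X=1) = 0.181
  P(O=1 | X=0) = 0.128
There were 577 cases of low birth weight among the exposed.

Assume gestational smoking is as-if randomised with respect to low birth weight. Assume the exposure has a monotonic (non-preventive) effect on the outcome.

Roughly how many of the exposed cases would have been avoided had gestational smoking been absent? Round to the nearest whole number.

Let p₁ = 0.181, p₀ = 0.128.
PN = (p₁ − p₀)/p₁ = (0.181 − 0.128) / 0.181 ≈ 0.29282.
Attributable cases ≈ PN × (exposed cases) = 0.29282 × 577 ≈ 168.96.

about 169 cases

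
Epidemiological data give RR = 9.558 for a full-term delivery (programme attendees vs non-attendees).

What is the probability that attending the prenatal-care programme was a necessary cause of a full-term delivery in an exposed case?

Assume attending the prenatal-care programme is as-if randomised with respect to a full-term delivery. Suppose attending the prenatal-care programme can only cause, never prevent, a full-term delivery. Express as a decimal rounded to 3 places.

PN ≈ 0.895

Under exogeneity and monotonicity, PN = (RR − 1) / RR = 1 − 1/RR.
PN = (9.558 − 1) / 9.558 = 8.558 / 9.558 ≈ 0.8954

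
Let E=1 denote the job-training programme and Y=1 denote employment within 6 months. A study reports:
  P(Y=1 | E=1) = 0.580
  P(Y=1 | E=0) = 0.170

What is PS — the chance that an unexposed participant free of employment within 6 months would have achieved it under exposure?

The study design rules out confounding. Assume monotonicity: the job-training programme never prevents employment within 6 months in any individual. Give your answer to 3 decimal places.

Let p₁ = 0.58, p₀ = 0.17.
Under exogeneity and monotonicity, PS = (p₁ − p₀) / (1 − p₀).
PS = (0.58 − 0.17) / (1 − 0.17) = 0.41 / 0.83 ≈ 0.4940

PS ≈ 0.494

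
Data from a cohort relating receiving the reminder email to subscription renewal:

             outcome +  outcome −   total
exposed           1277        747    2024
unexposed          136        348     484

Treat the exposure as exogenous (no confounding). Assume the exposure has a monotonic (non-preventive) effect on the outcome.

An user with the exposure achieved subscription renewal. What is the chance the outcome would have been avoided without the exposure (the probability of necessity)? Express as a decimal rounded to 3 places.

p₁ = P(outcome | exposed) = 1277/2024 = 0.63093
p₀ = P(outcome | unexposed) = 136/484 = 0.28099
Under exogeneity and monotonicity, PN = (p₁ − p₀)/p₁.
PN = (0.63093 − 0.28099) / 0.63093 ≈ 0.5546

PN ≈ 0.555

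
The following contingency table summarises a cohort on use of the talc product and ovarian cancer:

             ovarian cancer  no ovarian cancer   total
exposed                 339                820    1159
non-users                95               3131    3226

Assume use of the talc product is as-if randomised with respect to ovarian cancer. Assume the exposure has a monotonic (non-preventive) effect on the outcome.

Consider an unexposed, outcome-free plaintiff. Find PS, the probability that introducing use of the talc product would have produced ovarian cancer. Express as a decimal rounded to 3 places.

PS ≈ 0.271

p₁ = P(outcome | exposed) = 339/1159 = 0.29249
p₀ = P(outcome | unexposed) = 95/3226 = 0.029448
Under exogeneity and monotonicity, PS = (p₁ − p₀)/(1 − p₀).
PS = (0.29249 − 0.029448) / 0.97055 ≈ 0.2710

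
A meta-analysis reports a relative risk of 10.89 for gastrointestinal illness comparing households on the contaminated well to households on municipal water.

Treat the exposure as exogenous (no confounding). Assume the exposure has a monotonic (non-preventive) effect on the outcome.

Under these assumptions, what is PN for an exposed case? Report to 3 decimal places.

PN ≈ 0.908

Under exogeneity and monotonicity, PN = (RR − 1) / RR = 1 − 1/RR.
PN = (10.89 − 1) / 10.89 = 9.89 / 10.89 ≈ 0.9082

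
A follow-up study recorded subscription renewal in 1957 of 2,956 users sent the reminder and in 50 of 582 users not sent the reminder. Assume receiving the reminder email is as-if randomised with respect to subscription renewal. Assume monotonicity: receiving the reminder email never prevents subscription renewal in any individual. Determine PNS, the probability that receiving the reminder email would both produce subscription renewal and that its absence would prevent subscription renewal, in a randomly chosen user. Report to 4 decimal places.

PNS ≈ 0.5761

p₁ = P(outcome | exposed) = 1957/2956 = 0.66204
p₀ = P(outcome | unexposed) = 50/582 = 0.085911
Under exogeneity and monotonicity, PNS = p₁ − p₀.
PNS = 0.66204 − 0.085911 = 0.57613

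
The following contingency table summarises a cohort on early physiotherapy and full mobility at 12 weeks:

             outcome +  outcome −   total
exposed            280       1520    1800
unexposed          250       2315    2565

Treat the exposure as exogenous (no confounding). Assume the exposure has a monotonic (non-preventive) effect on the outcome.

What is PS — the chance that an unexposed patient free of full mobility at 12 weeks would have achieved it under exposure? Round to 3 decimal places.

PS ≈ 0.064

p₁ = P(outcome | exposed) = 280/1800 = 0.15556
p₀ = P(outcome | unexposed) = 250/2565 = 0.097466
Under exogeneity and monotonicity, PS = (p₁ − p₀)/(1 − p₀).
PS = (0.15556 − 0.097466) / 0.90253 ≈ 0.0644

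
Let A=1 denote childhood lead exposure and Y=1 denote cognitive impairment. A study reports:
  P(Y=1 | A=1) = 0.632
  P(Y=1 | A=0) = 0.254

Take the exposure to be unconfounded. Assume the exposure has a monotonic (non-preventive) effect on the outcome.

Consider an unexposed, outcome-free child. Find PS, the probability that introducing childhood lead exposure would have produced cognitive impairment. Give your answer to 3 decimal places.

Let p₁ = 0.632, p₀ = 0.254.
Under exogeneity and monotonicity, PS = (p₁ − p₀) / (1 − p₀).
PS = (0.632 − 0.254) / (1 − 0.254) = 0.378 / 0.746 ≈ 0.5067

PS ≈ 0.507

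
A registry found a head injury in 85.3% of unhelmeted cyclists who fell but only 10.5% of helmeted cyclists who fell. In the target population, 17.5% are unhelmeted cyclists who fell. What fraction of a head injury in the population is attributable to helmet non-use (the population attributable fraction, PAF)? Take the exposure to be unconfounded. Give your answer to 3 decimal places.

PAF ≈ 0.555

p₁ = 0.853, p₀ = 0.105.
Overall risk P(Y=1) = π·p₁ + (1−π)·p₀ = 0.175×0.853 + 0.825×0.105 = 0.2359.
Under exogeneity, PAF = [P(Y=1) − p₀] / P(Y=1).
PAF = (0.2359 − 0.105) / 0.2359 ≈ 0.5549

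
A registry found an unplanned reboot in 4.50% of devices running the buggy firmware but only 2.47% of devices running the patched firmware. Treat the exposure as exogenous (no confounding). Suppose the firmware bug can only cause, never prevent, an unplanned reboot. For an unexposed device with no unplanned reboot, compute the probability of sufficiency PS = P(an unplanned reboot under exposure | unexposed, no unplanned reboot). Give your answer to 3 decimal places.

PS ≈ 0.021

p₁ = 0.045, p₀ = 0.0247.
Under exogeneity and monotonicity, PS = (p₁ − p₀) / (1 − p₀).
PS = (0.045 − 0.0247) / (1 − 0.0247) = 0.0203 / 0.9753 ≈ 0.0208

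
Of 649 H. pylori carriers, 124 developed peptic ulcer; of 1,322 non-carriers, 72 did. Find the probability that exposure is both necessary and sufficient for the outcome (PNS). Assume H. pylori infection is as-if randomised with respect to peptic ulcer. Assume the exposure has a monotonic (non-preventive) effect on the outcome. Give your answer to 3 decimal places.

PNS ≈ 0.137

p₁ = P(outcome | exposed) = 124/649 = 0.19106
p₀ = P(outcome | unexposed) = 72/1322 = 0.054463
Under exogeneity and monotonicity, PNS = p₁ − p₀.
PNS = 0.19106 − 0.054463 = 0.1366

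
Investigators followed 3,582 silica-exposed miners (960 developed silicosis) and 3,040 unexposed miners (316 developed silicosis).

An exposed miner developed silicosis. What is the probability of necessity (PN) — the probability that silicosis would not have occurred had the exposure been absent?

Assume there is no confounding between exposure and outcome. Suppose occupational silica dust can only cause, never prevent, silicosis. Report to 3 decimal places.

PN ≈ 0.612

p₁ = P(outcome | exposed) = 960/3582 = 0.26801
p₀ = P(outcome | unexposed) = 316/3040 = 0.10395
Under exogeneity and monotonicity, PN = (p₁ − p₀) / p₁.
PN = (0.26801 − 0.10395) / 0.26801 = 0.16406 / 0.26801 ≈ 0.6121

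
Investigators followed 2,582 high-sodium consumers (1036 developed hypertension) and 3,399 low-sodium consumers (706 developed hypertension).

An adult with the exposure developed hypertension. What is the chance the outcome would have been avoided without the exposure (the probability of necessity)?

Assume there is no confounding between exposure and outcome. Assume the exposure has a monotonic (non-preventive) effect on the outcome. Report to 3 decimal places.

PN ≈ 0.482

p₁ = P(outcome | exposed) = 1036/2582 = 0.40124
p₀ = P(outcome | unexposed) = 706/3399 = 0.20771
Under exogeneity and monotonicity, PN = (p₁ − p₀) / p₁.
PN = (0.40124 − 0.20771) / 0.40124 = 0.19353 / 0.40124 ≈ 0.4823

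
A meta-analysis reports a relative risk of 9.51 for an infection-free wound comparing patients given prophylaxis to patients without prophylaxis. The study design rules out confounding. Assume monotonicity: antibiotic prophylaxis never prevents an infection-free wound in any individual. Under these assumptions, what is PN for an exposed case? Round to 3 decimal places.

Under exogeneity and monotonicity, PN = (RR − 1) / RR = 1 − 1/RR.
PN = (9.51 − 1) / 9.51 = 8.51 / 9.51 ≈ 0.8948

PN ≈ 0.895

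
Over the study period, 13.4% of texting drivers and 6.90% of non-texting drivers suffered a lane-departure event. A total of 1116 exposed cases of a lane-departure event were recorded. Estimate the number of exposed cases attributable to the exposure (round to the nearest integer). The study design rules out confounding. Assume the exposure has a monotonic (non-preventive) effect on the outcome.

p₁ = 0.134, p₀ = 0.069.
PN = (p₁ − p₀)/p₁ = (0.134 − 0.069) / 0.134 ≈ 0.48507.
Attributable cases ≈ PN × (exposed cases) = 0.48507 × 1116 ≈ 541.34.

about 541 cases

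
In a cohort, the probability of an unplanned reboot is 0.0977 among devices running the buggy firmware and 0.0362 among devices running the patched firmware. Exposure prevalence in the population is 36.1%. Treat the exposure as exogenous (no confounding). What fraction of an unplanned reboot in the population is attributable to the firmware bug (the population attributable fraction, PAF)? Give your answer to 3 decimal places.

Let p₁ = 0.0977, p₀ = 0.0362.
Overall risk P(Y=1) = π·p₁ + (1−π)·p₀ = 0.361×0.0977 + 0.639×0.0362 = 0.058401.
Under exogeneity, PAF = [P(Y=1) − p₀] / P(Y=1).
PAF = (0.058401 − 0.0362) / 0.058401 ≈ 0.3802

PAF ≈ 0.380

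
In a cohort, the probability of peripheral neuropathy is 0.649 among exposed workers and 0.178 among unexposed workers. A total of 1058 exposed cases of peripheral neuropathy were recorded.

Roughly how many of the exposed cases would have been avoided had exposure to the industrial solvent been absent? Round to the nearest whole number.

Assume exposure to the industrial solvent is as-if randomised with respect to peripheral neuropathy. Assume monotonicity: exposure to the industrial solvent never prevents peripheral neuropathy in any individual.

Let p₁ = 0.649, p₀ = 0.178.
PN = (p₁ − p₀)/p₁ = (0.649 − 0.178) / 0.649 ≈ 0.72573.
Attributable cases ≈ PN × (exposed cases) = 0.72573 × 1058 ≈ 767.82.

about 768 cases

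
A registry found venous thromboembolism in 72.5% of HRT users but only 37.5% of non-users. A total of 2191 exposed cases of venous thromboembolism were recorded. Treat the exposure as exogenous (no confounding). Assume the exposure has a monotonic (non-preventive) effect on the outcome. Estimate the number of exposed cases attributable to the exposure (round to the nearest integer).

about 1058 cases

p₁ = 0.725, p₀ = 0.375.
PN = (p₁ − p₀)/p₁ = (0.725 − 0.375) / 0.725 ≈ 0.48276.
Attributable cases ≈ PN × (exposed cases) = 0.48276 × 2191 ≈ 1057.72.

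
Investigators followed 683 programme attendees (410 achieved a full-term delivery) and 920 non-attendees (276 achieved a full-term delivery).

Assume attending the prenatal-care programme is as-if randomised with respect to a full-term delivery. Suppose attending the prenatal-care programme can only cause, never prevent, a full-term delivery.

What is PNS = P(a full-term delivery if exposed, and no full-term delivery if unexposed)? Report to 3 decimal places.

p₁ = P(outcome | exposed) = 410/683 = 0.60029
p₀ = P(outcome | unexposed) = 276/920 = 0.3
Under exogeneity and monotonicity, PNS = p₁ − p₀.
PNS = 0.60029 − 0.3 = 0.30029

PNS ≈ 0.300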